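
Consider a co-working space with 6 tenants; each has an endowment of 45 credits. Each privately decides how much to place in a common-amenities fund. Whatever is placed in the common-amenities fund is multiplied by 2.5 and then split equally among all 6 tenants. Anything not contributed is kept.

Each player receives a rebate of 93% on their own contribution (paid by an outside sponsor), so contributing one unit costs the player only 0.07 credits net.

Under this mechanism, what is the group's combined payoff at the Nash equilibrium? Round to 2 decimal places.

The effective private return per unit is now (2.5/6) / 0.07 = 5.9524 > 1, so every player's dominant strategy flips to full contribution.
So the Nash equilibrium is full contribution by all 6; the group earns 6 × (45 × 0.93 + 2.5 × 45) = 926.10.

926.10 credits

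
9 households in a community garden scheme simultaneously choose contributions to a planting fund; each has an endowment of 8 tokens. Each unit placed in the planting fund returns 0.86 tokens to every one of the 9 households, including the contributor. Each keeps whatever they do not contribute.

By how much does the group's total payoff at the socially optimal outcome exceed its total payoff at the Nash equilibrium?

485.28 tokens

The private return per contributed unit is 0.86 < 1, so contributing 0 is dominant for every player. At the Nash equilibrium everyone keeps their 8, and the group total is 9 × 8 = 72.
Each contributed unit returns 7.740 to the group as a whole (0.86 to each of 9 players), which exceeds 1, so the social optimum is full contribution: group total = 7.740 × 72 = 557.28.
Efficiency loss = 557.28 − 72 = 485.28.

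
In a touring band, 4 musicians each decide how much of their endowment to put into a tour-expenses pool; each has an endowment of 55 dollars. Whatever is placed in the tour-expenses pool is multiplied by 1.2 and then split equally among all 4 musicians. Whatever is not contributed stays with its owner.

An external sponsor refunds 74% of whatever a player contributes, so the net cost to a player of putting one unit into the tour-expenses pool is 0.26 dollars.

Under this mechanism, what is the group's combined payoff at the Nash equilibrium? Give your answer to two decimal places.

426.80 dollars

Under the mechanism each unit contributed yields (1.2/4) / 0.26 = 1.1538 back to its contributor per unit of net cost, which exceeds 1, making full contribution the dominant choice for everyone.
At the Nash equilibrium everyone contributes 55. Group total payoff = 4 × (55 × 0.74 + 1.2 × 55) = 426.80.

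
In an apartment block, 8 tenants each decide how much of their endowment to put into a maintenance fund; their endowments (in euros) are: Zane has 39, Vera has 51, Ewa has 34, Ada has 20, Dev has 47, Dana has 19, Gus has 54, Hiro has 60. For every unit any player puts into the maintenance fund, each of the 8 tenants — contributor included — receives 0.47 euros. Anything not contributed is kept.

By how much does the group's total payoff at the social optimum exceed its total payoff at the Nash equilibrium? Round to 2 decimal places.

894.24 euros

The private return per contributed unit is 0.47 < 1 for everyone, so the Nash equilibrium is zero contribution and the group total is Σ E_j = 39 + 51 + 34 + 20 + 47 + 19 + 54 + 60 = 324.
Each contributed unit returns 3.760 to the group, so the social optimum is full contribution by everyone: group total = 3.760 × 324 = 1218.24.
Efficiency loss = (3.760 − 1) × 324 = 894.24.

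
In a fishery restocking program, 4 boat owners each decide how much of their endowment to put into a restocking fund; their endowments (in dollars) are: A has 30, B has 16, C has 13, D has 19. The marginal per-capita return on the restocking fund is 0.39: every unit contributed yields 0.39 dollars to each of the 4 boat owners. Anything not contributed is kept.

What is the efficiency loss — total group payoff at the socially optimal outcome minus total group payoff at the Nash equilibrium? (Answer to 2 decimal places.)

The private return per contributed unit is 0.39 < 1 for everyone, so the Nash equilibrium is zero contribution and the group total is Σ E_j = 30 + 16 + 13 + 19 = 78.
Each contributed unit returns 1.560 to the group, so the social optimum is full contribution by everyone: group total = 1.560 × 78 = 121.68.
Efficiency loss = (1.560 − 1) × 78 = 43.68.

43.68 dollars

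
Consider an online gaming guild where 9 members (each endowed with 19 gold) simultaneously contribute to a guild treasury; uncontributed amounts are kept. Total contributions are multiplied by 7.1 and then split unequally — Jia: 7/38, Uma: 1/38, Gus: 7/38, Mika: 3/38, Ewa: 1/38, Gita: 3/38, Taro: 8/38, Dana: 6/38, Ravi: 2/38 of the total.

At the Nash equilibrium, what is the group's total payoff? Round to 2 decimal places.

Each unit j contributes comes back to j as 7.1 × (j's share), so j prefers to contribute only if that share exceeds 1/7.1 = 0.1408; otherwise keeping the unit dominates.
Jia, Gus, Taro and Dana clear that bar, contributing 19 each; the remaining 5 contribute 0. Total contributed: 76.
The guild treasury pays out 7.1 × 76 = 539.60 in total (split across the unequal shares, but the aggregate is all that matters for the group sum).
The 5 free-riders keep 19 each, adding 95. Group total = 95 + 539.60 = 634.60.

634.60 gold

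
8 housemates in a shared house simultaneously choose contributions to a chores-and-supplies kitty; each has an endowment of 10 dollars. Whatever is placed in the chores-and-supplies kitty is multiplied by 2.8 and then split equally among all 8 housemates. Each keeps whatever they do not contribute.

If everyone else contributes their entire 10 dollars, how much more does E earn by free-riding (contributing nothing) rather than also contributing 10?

6.50 dollars

Switching from a contribution of 10 to 0 lets E keep an extra 10 dollars, but lowers the chores-and-supplies kitty by 10, which costs E their own share of that drop: 2.8/8 × 10 = 3.50.
Net gain = 10 − 3.50 = 6.50. The private return per contributed unit (0.3500) is below 1, so free-riding is indeed the best response regardless of what the others do.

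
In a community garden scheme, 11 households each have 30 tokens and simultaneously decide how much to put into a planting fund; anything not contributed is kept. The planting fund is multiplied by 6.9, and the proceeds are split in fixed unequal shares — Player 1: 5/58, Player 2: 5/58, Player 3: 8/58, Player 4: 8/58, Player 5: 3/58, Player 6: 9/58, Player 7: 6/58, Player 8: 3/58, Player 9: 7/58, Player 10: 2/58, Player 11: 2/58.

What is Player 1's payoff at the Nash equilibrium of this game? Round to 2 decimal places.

For player j, contributing a unit is worthwhile iff 6.9 × (j's share) ≥ 1, i.e. iff j's share is at least 0.1449.
The only share above 0.1449 is Player 6's 9/58, contributing 30; the remaining 10 contribute 0. Total contributed: 30.
Player 1 keeps 30 and receives 6.9 × 30 × 5/58 = 17.84 from the planting fund, for a payoff of 47.84.

47.84 tokens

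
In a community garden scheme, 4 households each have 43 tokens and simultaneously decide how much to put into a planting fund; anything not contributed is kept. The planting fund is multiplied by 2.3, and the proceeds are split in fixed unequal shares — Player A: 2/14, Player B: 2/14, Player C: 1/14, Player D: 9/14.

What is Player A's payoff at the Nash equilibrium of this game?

A player with share s gets back 2.3·s per unit contributed, so full contribution is dominant for anyone with s > 1/2.3 = 0.4348 and zero contribution is dominant for anyone below.
Player D alone (share 9/14) is above the threshold, contributing 43; the remaining 3 contribute 0. Total contributed: 43.
Player A keeps 43 and receives 2.3 × 43 × 2/14 = 14.13 from the planting fund, for a payoff of 57.13.

57.13 tokens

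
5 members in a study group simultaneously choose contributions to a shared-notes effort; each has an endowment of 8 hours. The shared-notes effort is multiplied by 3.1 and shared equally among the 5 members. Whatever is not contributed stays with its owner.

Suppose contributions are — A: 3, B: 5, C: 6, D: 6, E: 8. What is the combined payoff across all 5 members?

98.80 hours

Total contributed: 3 + 5 + 6 + 6 + 8 = 28; total kept: 5 × 8 − 28 = 12.
The shared-notes effort pays out 3.1 × 28 = 86.80 in aggregate.
Group total = 12 + 86.80 = 98.80.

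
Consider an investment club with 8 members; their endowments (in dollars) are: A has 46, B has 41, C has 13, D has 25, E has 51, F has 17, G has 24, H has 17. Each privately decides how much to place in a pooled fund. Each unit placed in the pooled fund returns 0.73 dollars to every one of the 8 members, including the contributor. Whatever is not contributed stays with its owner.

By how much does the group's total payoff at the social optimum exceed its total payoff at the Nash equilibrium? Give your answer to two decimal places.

1132.56 dollars

The private return per contributed unit is 0.73 < 1 for everyone, so the Nash equilibrium is zero contribution and the group total is Σ E_j = 46 + 41 + 13 + 25 + 51 + 17 + 24 + 17 = 234.
Each contributed unit returns 5.840 to the group, so the social optimum is full contribution by everyone: group total = 5.840 × 234 = 1366.56.
Efficiency loss = (5.840 − 1) × 234 = 1132.56.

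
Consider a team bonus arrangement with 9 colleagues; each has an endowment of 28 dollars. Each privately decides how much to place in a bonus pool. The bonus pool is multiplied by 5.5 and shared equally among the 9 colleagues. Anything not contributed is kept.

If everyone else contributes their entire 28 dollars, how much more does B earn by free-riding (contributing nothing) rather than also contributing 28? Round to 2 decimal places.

Switching from a contribution of 28 to 0 lets B keep an extra 28 dollars, but lowers the bonus pool by 28, which costs B their own share of that drop: 5.5/9 × 28 = 17.11.
Net gain = 28 − 17.11 = 10.89. The private return per contributed unit (0.6111) is below 1, so free-riding is indeed the best response regardless of what the others do.

10.89 dollars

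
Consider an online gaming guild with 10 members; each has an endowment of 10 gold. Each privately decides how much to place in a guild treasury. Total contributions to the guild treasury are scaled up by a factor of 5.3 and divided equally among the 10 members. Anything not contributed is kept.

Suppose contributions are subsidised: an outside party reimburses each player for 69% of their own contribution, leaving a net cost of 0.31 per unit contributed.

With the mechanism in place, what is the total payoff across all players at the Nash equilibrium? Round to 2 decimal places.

With the mechanism, a contributed unit returns (5.3/10) / 0.31 = 1.7097 per unit of net cost to the contributor — now above 1 — so contributing fully is weakly dominant for every player.
At the Nash equilibrium everyone contributes 10. Group total payoff = 10 × (10 × 0.69 + 5.3 × 10) = 599.00.

599.00 gold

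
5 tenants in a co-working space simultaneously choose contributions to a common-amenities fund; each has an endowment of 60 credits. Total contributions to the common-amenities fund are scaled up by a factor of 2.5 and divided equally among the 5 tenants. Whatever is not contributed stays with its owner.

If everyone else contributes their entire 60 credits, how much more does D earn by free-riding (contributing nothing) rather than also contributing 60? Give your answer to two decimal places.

30.00 credits

Switching from a contribution of 60 to 0 lets D keep an extra 60 credits, but lowers the common-amenities fund by 60, which costs D their own share of that drop: 2.5/5 × 60 = 30.00.
Net gain = 60 − 30.00 = 30.00. The private return per contributed unit (0.5000) is below 1, so free-riding is indeed the best response regardless of what the others do.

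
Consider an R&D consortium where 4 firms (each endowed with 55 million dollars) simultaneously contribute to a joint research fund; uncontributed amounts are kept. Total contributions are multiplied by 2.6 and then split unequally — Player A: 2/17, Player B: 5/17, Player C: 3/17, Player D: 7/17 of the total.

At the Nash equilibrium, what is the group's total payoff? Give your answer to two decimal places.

308.00 million dollars

A player with share s gets back 2.6·s per unit contributed, so full contribution is dominant for anyone with s > 1/2.6 = 0.3846 and zero contribution is dominant for anyone below.
Player D alone (share 7/17) is above the threshold, contributing 55; the remaining 3 contribute 0. Total contributed: 55.
The joint research fund pays out 2.6 × 55 = 143.00 in total (split across the unequal shares, but the aggregate is all that matters for the group sum).
The 3 free-riders keep 55 each, adding 165. Group total = 165 + 143.00 = 308.00.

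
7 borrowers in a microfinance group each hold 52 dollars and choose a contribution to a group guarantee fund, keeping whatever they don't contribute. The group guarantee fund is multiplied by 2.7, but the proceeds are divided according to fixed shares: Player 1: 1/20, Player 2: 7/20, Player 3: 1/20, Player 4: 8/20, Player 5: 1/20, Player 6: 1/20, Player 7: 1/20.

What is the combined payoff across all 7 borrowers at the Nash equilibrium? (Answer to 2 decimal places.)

452.40 dollars

For player j, contributing a unit is worthwhile iff 2.7 × (j's share) ≥ 1, i.e. iff j's share is at least 0.3704.
The only share above 0.3704 is Player 4's 8/20, contributing 52; the remaining 6 contribute 0. Total contributed: 52.
The group guarantee fund pays out 2.7 × 52 = 140.40 in total (split across the unequal shares, but the aggregate is all that matters for the group sum).
The 6 free-riders keep 52 each, adding 312. Group total = 312 + 140.40 = 452.40.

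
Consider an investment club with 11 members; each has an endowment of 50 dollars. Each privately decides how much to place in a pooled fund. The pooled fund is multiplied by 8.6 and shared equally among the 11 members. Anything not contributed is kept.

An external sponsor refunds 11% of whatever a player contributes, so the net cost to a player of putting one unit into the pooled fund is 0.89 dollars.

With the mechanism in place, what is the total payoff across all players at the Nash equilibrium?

Even with the mechanism, each unit contributed returns only (8.6/11) / 0.89 = 0.8784 per unit of net cost, so contributing nothing is still dominant.
Everyone keeps their endowment and the group total is 11 × 50 = 550.

550.00 dollars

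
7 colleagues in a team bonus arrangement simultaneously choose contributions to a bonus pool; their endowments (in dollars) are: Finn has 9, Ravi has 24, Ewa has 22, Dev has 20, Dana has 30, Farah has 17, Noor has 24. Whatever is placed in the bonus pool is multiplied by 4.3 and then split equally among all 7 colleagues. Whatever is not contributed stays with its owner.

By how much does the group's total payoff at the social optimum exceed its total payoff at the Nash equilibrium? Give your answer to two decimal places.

The private return per contributed unit is 4.3/7 = 0.6143 < 1 for every player regardless of endowment, so the Nash equilibrium is zero contribution and the group total is Σ E_j = 9 + 24 + 22 + 20 + 30 + 17 + 24 = 146.
Each contributed unit returns 4.300 to the group, so the social optimum is full contribution by everyone: group total = 4.300 × 146 = 627.80.
Efficiency loss = (4.300 − 1) × 146 = 481.80.

481.80 dollars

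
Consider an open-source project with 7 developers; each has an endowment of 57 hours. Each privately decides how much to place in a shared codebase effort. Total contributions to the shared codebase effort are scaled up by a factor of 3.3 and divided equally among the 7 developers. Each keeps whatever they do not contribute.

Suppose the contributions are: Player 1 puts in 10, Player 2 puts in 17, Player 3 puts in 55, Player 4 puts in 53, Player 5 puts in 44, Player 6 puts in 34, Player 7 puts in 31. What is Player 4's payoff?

Total contributed: 10 + 17 + 55 + 53 + 44 + 34 + 31 = 244.
Each receives 3.3 × 244 / 7 = 115.03 from the shared codebase effort.
Player 4 keeps 57 − 53 = 4, so Player 4's payoff is 4 + 115.03 = 119.03.

119.03 hours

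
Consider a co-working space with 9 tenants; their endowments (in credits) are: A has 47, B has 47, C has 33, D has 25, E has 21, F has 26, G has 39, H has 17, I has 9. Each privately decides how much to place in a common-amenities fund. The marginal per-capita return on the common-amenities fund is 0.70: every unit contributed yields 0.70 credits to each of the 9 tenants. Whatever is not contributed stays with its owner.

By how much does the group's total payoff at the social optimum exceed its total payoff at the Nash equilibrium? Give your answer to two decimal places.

The private return per contributed unit is 0.70 < 1 for everyone, so the Nash equilibrium is zero contribution and the group total is Σ E_j = 47 + 47 + 33 + 25 + 21 + 26 + 39 + 17 + 9 = 264.
Each contributed unit returns 6.300 to the group, so the social optimum is full contribution by everyone: group total = 6.300 × 264 = 1663.20.
Efficiency loss = (6.300 − 1) × 264 = 1399.20.

1399.20 credits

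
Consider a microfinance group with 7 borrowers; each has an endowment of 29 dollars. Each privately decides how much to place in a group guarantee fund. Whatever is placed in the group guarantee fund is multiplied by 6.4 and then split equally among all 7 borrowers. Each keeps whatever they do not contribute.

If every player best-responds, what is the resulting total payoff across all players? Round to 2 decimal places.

203.00 dollars

Each contributed unit returns 6.4/7 = 0.9143 to its contributor — below 1 — so contributing 0 is dominant for every player. At the Nash equilibrium everyone keeps their 29, and the group total is 7 × 29 = 203.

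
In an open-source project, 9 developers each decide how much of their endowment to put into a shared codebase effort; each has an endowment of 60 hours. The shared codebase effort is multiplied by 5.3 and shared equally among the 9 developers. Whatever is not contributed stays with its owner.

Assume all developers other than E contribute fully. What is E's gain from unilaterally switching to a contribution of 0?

Switching from a contribution of 60 to 0 lets E keep an extra 60 hours, but lowers the shared codebase effort by 60, which costs E their own share of that drop: 5.3/9 × 60 = 35.33.
Net gain = 60 − 35.33 = 24.67. The private return per contributed unit (0.5889) is below 1, so free-riding is indeed the best response regardless of what the others do.

24.67 hours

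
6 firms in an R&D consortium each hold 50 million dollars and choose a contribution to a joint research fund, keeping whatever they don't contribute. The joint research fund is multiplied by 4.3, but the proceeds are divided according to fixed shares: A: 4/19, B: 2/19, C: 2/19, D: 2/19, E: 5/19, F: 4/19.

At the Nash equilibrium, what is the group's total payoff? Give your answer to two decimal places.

465.00 million dollars

A player with share s gets back 4.3·s per unit contributed, so full contribution is dominant for anyone with s > 1/4.3 = 0.2326 and zero contribution is dominant for anyone below.
Only E (5/19) clears that bar, contributing 50; the remaining 5 contribute 0. Total contributed: 50.
The joint research fund pays out 4.3 × 50 = 215.00 in total (split across the unequal shares, but the aggregate is all that matters for the group sum).
The 5 free-riders keep 50 each, adding 250. Group total = 250 + 215.00 = 465.00.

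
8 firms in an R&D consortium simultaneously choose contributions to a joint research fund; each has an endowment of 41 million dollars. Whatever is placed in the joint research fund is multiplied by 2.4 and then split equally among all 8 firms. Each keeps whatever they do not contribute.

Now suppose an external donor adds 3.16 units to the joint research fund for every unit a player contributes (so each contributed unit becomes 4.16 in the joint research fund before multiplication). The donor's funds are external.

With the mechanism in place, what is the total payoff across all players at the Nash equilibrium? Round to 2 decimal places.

The effective private return per unit is now 2.4 × 4.16 / 8 = 1.2480 > 1, so every player's dominant strategy flips to full contribution.
At the Nash equilibrium everyone contributes 41. Group total payoff = 2.4 × 4.16 × 328 = 3274.75.

3274.75 million dollars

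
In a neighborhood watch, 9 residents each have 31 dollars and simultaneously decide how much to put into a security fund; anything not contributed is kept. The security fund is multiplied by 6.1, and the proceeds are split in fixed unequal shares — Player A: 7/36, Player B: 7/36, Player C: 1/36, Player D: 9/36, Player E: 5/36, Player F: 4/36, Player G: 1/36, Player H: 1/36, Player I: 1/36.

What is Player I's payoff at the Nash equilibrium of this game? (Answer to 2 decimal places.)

Each unit j contributes comes back to j as 6.1 × (j's share), so j prefers to contribute only if that share exceeds 1/6.1 = 0.1639; otherwise keeping the unit dominates.
Player A, Player B and Player D are above the threshold, contributing 31 each; the remaining 6 contribute 0. Total contributed: 93.
Player I keeps 31 and receives 6.1 × 93 × 1/36 = 15.76 from the security fund, for a payoff of 46.76.

46.76 dollars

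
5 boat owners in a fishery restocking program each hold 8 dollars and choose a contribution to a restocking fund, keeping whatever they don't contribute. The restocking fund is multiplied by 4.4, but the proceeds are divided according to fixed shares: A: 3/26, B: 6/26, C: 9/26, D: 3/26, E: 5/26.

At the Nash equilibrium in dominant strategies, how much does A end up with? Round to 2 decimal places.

16.12 dollars

For player j, contributing a unit is worthwhile iff 4.4 × (j's share) ≥ 1, i.e. iff j's share is at least 0.2273.
B and C clear that bar, contributing 8 each; the remaining 3 contribute 0. Total contributed: 16.
A keeps 8 and receives 4.4 × 16 × 3/26 = 8.12 from the restocking fund, for a payoff of 16.12.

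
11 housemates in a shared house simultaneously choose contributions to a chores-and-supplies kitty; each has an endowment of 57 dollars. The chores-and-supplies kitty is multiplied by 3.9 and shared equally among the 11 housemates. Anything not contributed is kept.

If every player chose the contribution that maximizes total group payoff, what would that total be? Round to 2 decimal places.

Each contributed unit returns 3.900 to the group as a whole (0.3545 to each of 11 players), which exceeds 1, so the social optimum is full contribution: group total = 3.900 × 627 = 2445.30.

2445.30 dollars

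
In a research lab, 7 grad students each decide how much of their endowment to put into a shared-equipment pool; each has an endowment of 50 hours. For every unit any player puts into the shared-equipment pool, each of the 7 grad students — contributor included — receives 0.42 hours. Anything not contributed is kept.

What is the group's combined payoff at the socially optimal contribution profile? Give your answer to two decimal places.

1029.00 hours

Each contributed unit returns 2.940 to the group as a whole (0.42 to each of 7 players), which exceeds 1, so the social optimum is full contribution: group total = 2.940 × 350 = 1029.00.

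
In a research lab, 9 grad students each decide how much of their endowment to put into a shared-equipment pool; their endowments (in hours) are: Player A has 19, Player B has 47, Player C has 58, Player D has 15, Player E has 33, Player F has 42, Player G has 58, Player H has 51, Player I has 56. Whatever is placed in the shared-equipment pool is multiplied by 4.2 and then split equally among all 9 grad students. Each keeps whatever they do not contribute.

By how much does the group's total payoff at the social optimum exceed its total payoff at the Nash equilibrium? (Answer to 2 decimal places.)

1212.80 hours

The private return per contributed unit is 4.2/9 = 0.4667 < 1 for every player regardless of endowment, so the Nash equilibrium is zero contribution and the group total is Σ E_j = 19 + 47 + 58 + 15 + 33 + 42 + 58 + 51 + 56 = 379.
Each contributed unit returns 4.200 to the group, so the social optimum is full contribution by everyone: group total = 4.200 × 379 = 1591.80.
Efficiency loss = (4.200 − 1) × 379 = 1212.80.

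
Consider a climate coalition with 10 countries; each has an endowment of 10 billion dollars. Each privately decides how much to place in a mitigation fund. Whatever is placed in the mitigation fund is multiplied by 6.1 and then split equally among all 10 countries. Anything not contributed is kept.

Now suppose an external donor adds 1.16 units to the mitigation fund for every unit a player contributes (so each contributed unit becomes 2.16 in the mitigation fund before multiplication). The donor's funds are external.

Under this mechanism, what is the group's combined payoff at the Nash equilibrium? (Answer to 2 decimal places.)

The effective private return per unit is now 6.1 × 2.16 / 10 = 1.3176 > 1, so every player's dominant strategy flips to full contribution.
At the Nash equilibrium everyone contributes 10. Group total payoff = 6.1 × 2.16 × 100 = 1317.60.

1317.60 billion dollars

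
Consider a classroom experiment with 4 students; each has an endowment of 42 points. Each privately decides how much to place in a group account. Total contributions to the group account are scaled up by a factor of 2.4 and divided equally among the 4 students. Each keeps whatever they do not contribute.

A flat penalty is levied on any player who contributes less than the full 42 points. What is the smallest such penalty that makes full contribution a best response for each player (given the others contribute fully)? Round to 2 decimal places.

16.80 points

Given the others contribute fully, the best deviation is to contribute 0 (any partial contribution still incurs the fine and gives up units whose private return 0.6000 is below 1).
Deviating from 42 to 0 saves 42 points but forfeits the deviator's share of the drop in the group account: 2.4/4 × 42 = 25.20.
So the deviation gain is 42 − 25.20 = 16.80, and the fine must be at least 16.80 points to wipe it out.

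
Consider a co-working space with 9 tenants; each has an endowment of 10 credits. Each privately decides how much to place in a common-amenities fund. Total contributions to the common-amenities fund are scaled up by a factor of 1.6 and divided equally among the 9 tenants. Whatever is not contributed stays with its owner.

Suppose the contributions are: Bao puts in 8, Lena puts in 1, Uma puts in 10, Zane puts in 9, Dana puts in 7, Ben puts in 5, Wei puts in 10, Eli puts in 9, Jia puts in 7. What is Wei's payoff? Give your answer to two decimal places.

Total contributed: 8 + 1 + 10 + 9 + 7 + 5 + 10 + 9 + 7 = 66.
Each receives 1.6 × 66 / 9 = 11.73 from the common-amenities fund.
Wei keeps 10 − 10 = 0, so Wei's payoff is 0 + 11.73 = 11.73.

11.73 credits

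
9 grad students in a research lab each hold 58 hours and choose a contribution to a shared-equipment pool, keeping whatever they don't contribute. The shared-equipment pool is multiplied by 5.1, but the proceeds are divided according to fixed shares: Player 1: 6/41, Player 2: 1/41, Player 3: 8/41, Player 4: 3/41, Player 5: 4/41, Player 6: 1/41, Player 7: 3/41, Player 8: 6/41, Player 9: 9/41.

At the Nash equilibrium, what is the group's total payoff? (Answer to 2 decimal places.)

759.80 hours

Each unit j contributes comes back to j as 5.1 × (j's share), so j prefers to contribute only if that share exceeds 1/5.1 = 0.1961; otherwise keeping the unit dominates.
Only Player 9 (9/41) clears that bar, contributing 58; the remaining 8 contribute 0. Total contributed: 58.
The shared-equipment pool pays out 5.1 × 58 = 295.80 in total (split across the unequal shares, but the aggregate is all that matters for the group sum).
The 8 free-riders keep 58 each, adding 464. Group total = 464 + 295.80 = 759.80.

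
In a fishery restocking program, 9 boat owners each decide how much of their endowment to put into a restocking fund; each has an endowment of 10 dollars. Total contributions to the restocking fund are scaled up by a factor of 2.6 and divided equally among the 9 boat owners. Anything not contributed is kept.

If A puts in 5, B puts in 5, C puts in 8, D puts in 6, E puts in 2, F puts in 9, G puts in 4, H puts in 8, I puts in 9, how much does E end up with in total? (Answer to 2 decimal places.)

24.18 dollars

Total contributed: 5 + 5 + 8 + 6 + 2 + 9 + 4 + 8 + 9 = 56.
Each receives 2.6 × 56 / 9 = 16.18 from the restocking fund.
E keeps 10 − 2 = 8, so E's payoff is 8 + 16.18 = 24.18.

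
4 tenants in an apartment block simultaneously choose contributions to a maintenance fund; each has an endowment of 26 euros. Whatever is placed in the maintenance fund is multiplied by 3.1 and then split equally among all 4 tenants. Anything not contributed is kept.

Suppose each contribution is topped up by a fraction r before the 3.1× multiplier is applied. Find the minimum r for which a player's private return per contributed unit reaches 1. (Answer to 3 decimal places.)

With matching at rate r, one contributed unit becomes (1 + r) in the maintenance fund and returns 3.1 × (1 + r) / 4 to the contributor.
Setting this equal to 1: 1 + r = 4/3.1 = 1.2903.
So the minimum matching rate is r = 1.2903 − 1 = 0.290.

0.290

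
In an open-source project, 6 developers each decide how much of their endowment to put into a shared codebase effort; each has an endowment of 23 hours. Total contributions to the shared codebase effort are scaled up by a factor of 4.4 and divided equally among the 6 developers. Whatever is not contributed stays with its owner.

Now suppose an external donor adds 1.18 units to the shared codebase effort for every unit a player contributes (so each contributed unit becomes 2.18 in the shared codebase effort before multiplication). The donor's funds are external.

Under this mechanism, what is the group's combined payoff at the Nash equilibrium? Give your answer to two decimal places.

With the mechanism, a contributed unit returns 4.4 × 2.18 / 6 = 1.5987 per unit of net cost to the contributor — now above 1 — so contributing fully is weakly dominant for every player.
At the Nash equilibrium everyone contributes 23. Group total payoff = 4.4 × 2.18 × 138 = 1323.70.

1323.70 hours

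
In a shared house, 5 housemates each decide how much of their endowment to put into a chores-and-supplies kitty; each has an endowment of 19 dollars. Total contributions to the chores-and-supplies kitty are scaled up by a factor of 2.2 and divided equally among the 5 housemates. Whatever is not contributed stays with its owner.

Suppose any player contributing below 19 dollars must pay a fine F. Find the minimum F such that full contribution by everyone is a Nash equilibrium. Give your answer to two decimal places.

Given the others contribute fully, the best deviation is to contribute 0 (any partial contribution still incurs the fine and gives up units whose private return 0.4400 is below 1).
Deviating from 19 to 0 saves 19 dollars but forfeits the deviator's share of the drop in the chores-and-supplies kitty: 2.2/5 × 19 = 8.36.
So the deviation gain is 19 − 8.36 = 10.64, and the fine must be at least 10.64 dollars to wipe it out.

10.64 dollars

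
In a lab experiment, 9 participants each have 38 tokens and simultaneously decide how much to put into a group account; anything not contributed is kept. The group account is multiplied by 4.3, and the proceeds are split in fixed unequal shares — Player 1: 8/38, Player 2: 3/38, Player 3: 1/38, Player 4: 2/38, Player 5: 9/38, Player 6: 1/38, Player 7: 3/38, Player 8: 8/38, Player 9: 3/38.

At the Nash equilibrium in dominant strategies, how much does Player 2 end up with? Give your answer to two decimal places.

50.90 tokens

A player with share s gets back 4.3·s per unit contributed, so full contribution is dominant for anyone with s > 1/4.3 = 0.2326 and zero contribution is dominant for anyone below.
Player 5 alone (share 9/38) is above the threshold, contributing 38; the remaining 8 contribute 0. Total contributed: 38.
Player 2 keeps 38 and receives 4.3 × 38 × 3/38 = 12.90 from the group account, for a payoff of 50.90.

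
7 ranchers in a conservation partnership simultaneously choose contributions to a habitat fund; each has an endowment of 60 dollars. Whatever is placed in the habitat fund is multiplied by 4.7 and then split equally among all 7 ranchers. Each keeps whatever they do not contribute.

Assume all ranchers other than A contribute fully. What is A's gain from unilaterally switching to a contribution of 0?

19.71 dollars

Switching from a contribution of 60 to 0 lets A keep an extra 60 dollars, but lowers the habitat fund by 60, which costs A their own share of that drop: 4.7/7 × 60 = 40.29.
Net gain = 60 − 40.29 = 19.71. The private return per contributed unit (0.6714) is below 1, so free-riding is indeed the best response regardless of what the others do.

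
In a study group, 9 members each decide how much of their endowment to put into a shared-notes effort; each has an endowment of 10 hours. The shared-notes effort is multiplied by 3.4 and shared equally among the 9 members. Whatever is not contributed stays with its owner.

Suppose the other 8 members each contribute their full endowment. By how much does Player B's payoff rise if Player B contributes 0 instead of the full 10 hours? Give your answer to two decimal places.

6.22 hours

Switching from a contribution of 10 to 0 lets Player B keep an extra 10 hours, but lowers the shared-notes effort by 10, which costs Player B their own share of that drop: 3.4/9 × 10 = 3.78.
Net gain = 10 − 3.78 = 6.22. The private return per contributed unit (0.3778) is below 1, so free-riding is indeed the best response regardless of what the others do.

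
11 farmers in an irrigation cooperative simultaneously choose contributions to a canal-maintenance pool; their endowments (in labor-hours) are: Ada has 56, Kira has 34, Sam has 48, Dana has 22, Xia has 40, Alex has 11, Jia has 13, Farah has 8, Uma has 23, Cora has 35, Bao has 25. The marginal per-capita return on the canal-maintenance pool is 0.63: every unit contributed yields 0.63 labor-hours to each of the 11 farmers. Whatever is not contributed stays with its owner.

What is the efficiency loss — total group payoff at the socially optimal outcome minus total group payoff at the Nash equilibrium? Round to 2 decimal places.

1867.95 labor-hours

The private return per contributed unit is 0.63 < 1 for everyone, so the Nash equilibrium is zero contribution and the group total is Σ E_j = 56 + 34 + 48 + 22 + 40 + 11 + 13 + 8 + 23 + 35 + 25 = 315.
Each contributed unit returns 6.930 to the group, so the social optimum is full contribution by everyone: group total = 6.930 × 315 = 2182.95.
Efficiency loss = (6.930 − 1) × 315 = 1867.95.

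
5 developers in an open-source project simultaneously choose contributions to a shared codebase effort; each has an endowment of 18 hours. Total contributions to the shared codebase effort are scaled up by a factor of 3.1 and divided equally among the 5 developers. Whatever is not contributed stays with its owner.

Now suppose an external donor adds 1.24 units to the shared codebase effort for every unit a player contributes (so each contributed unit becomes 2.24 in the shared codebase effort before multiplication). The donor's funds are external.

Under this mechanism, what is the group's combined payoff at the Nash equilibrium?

624.96 hours

Under the mechanism each unit contributed yields 3.1 × 2.24 / 5 = 1.3888 back to its contributor per unit of net cost, which exceeds 1, making full contribution the dominant choice for everyone.
So the Nash equilibrium is full contribution by all 5; the group earns 3.1 × 2.24 × 90 = 624.96.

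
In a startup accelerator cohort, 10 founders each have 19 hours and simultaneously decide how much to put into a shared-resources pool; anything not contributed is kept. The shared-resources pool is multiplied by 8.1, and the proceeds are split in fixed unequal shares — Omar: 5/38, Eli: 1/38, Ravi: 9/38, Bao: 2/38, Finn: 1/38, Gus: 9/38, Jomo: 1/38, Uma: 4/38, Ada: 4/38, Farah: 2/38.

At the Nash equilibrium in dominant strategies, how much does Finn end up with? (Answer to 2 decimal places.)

For player j, contributing a unit is worthwhile iff 8.1 × (j's share) ≥ 1, i.e. iff j's share is at least 0.1235.
The shares above 0.1235 belong to Omar, Ravi and Gus, contributing 19 each; the remaining 7 contribute 0. Total contributed: 57.
Finn keeps 19 and receives 8.1 × 57 × 1/38 = 12.15 from the shared-resources pool, for a payoff of 31.15.

31.15 hours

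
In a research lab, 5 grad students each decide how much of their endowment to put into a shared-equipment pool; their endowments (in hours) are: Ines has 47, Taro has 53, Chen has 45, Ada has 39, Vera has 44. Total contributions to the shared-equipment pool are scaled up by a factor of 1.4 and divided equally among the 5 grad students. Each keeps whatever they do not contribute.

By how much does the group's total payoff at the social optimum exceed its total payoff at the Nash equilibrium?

The private return per contributed unit is 1.4/5 = 0.2800 < 1 for every player regardless of endowment, so the Nash equilibrium is zero contribution and the group total is Σ E_j = 47 + 53 + 45 + 39 + 44 = 228.
Each contributed unit returns 1.400 to the group, so the social optimum is full contribution by everyone: group total = 1.400 × 228 = 319.20.
Efficiency loss = (1.400 − 1) × 228 = 91.20.

91.20 hours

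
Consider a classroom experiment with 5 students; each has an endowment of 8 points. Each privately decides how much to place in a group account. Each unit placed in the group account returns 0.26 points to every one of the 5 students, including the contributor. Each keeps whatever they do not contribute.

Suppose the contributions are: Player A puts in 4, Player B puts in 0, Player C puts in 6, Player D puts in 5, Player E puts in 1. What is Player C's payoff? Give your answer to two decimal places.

Total contributed: 4 + 0 + 6 + 5 + 1 = 16.
Each receives 0.26 × 16 = 4.16 from the group account.
Player C keeps 8 − 6 = 2, so Player C's payoff is 2 + 4.16 = 6.16.

6.16 points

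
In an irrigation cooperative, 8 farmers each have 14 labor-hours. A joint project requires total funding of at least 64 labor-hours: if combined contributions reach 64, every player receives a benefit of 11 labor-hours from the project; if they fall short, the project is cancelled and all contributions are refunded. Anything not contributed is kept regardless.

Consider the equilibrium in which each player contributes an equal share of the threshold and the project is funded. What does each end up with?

17 labor-hours

Equal share of the threshold: 64/8 = 8.
At this profile no one gains by cutting their contribution: any cut drops the total below 64, the project is cancelled, contributions are refunded, and the deviator ends with 14, which is less than 14 − 8 + 11 = 17. Contributing more than 8 just wastes the excess. So contributing exactly 8 is a best response.
Each player's payoff: 14 − 8 + 11 = 17.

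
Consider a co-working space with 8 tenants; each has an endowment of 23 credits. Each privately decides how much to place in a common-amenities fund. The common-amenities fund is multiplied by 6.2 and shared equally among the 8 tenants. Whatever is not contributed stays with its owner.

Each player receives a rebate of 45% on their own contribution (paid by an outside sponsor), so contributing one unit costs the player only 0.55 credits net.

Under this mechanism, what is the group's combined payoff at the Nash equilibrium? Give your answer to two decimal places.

The effective private return per unit is now (6.2/8) / 0.55 = 1.4091 > 1, so every player's dominant strategy flips to full contribution.
At the Nash equilibrium everyone contributes 23. Group total payoff = 8 × (23 × 0.45 + 6.2 × 23) = 1223.60.

1223.60 credits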